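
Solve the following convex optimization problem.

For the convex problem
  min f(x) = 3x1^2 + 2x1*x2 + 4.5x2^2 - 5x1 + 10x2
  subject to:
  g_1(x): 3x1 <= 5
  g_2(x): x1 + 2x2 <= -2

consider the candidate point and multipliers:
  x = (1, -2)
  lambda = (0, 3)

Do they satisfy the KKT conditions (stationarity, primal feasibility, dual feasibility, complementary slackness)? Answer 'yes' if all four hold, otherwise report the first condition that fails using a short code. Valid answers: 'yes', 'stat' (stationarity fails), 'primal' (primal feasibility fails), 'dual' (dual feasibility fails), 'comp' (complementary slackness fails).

Gradient of f: grad f(x) = Q x + c = (-3, -6)
Constraint values g_i(x) = a_i^T x - b_i:
  g_1((1, -2)) = -2
  g_2((1, -2)) = -1
Stationarity residual: grad f(x) + sum_i lambda_i a_i = (0, 0)
  -> stationarity OK
Primal feasibility (all g_i <= 0): OK
Dual feasibility (all lambda_i >= 0): OK
Complementary slackness (lambda_i * g_i(x) = 0 for all i): FAILS

Verdict: the first failing condition is complementary_slackness -> comp.

comp


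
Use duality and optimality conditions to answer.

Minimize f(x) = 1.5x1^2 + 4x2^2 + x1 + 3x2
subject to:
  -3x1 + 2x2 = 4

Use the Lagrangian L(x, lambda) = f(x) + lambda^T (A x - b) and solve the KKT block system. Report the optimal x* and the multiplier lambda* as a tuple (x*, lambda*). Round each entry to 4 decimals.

Form the Lagrangian:
  L(x, lambda) = (1/2) x^T Q x + c^T x + lambda^T (A x - b)
Stationarity (grad_x L = 0): Q x + c + A^T lambda = 0.
Primal feasibility: A x = b.

This gives the KKT block system:
  [ Q   A^T ] [ x     ]   [-c ]
  [ A    0  ] [ lambda ] = [ b ]

Solving the linear system:
  x*      = (-1.4048, -0.1071)
  lambda* = (-1.0714)
  f(x*)   = 1.2798

x* = (-1.4048, -0.1071), lambda* = (-1.0714)


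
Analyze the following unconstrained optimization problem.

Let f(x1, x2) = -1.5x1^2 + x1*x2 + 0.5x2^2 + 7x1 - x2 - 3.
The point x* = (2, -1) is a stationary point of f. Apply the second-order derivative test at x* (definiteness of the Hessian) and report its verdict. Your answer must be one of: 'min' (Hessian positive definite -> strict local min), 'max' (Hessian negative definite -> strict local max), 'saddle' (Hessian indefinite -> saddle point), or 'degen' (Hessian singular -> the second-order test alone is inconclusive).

Compute the Hessian H = grad^2 f:
  H = [[-3, 1], [1, 1]]
Verify stationarity: grad f(x*) = H x* + g = (0, 0).
Eigenvalues of H: -3.2361, 1.2361.
Eigenvalues have mixed signs, so H is indefinite -> x* is a saddle point.

saddle


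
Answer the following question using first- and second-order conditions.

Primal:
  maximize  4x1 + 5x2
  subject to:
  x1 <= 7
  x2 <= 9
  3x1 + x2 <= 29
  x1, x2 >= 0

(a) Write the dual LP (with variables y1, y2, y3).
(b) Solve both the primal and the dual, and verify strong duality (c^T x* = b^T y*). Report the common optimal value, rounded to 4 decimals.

The standard primal-dual pair for 'max c^T x s.t. A x <= b, x >= 0' is:
  Dual:  min b^T y  s.t.  A^T y >= c,  y >= 0.

So the dual LP is:
  minimize  7y1 + 9y2 + 29y3
  subject to:
    y1 + 3y3 >= 4
    y2 + y3 >= 5
    y1, y2, y3 >= 0

Solving the primal: x* = (6.6667, 9).
  primal value c^T x* = 71.6667.
Solving the dual: y* = (0, 3.6667, 1.3333).
  dual value b^T y* = 71.6667.
Strong duality: c^T x* = b^T y*. Confirmed.

71.6667


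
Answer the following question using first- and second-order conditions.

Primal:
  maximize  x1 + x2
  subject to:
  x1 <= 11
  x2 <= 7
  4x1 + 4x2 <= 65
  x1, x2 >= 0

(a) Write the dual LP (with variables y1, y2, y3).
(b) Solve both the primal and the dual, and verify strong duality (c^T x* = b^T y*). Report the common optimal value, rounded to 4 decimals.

The standard primal-dual pair for 'max c^T x s.t. A x <= b, x >= 0' is:
  Dual:  min b^T y  s.t.  A^T y >= c,  y >= 0.

So the dual LP is:
  minimize  11y1 + 7y2 + 65y3
  subject to:
    y1 + 4y3 >= 1
    y2 + 4y3 >= 1
    y1, y2, y3 >= 0

Solving the primal: x* = (9.25, 7).
  primal value c^T x* = 16.25.
Solving the dual: y* = (0, 0, 0.25).
  dual value b^T y* = 16.25.
Strong duality: c^T x* = b^T y*. Confirmed.

16.25


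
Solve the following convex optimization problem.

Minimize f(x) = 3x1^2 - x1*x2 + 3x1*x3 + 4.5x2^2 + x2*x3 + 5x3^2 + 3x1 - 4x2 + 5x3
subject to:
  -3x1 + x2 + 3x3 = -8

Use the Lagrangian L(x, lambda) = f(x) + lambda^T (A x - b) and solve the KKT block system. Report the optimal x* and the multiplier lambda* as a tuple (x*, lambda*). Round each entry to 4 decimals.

Form the Lagrangian:
  L(x, lambda) = (1/2) x^T Q x + c^T x + lambda^T (A x - b)
Stationarity (grad_x L = 0): Q x + c + A^T lambda = 0.
Primal feasibility: A x = b.

This gives the KKT block system:
  [ Q   A^T ] [ x     ]   [-c ]
  [ A    0  ] [ lambda ] = [ b ]

Solving the linear system:
  x*      = (1.3198, 0.5467, -1.5291)
  lambda* = (1.9283)
  f(x*)   = 4.7766

x* = (1.3198, 0.5467, -1.5291), lambda* = (1.9283)


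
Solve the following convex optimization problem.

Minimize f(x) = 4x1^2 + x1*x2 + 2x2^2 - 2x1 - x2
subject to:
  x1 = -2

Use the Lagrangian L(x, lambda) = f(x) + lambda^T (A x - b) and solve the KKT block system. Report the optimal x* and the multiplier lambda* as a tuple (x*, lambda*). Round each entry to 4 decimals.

Form the Lagrangian:
  L(x, lambda) = (1/2) x^T Q x + c^T x + lambda^T (A x - b)
Stationarity (grad_x L = 0): Q x + c + A^T lambda = 0.
Primal feasibility: A x = b.

This gives the KKT block system:
  [ Q   A^T ] [ x     ]   [-c ]
  [ A    0  ] [ lambda ] = [ b ]

Solving the linear system:
  x*      = (-2, 0.75)
  lambda* = (17.25)
  f(x*)   = 18.875

x* = (-2, 0.75), lambda* = (17.25)


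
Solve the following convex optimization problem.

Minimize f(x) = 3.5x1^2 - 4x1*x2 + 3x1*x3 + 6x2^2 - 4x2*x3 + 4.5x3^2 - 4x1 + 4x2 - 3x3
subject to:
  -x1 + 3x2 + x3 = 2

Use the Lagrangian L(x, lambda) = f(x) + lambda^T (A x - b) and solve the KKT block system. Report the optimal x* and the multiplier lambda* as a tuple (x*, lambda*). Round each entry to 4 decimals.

Form the Lagrangian:
  L(x, lambda) = (1/2) x^T Q x + c^T x + lambda^T (A x - b)
Stationarity (grad_x L = 0): Q x + c + A^T lambda = 0.
Primal feasibility: A x = b.

This gives the KKT block system:
  [ Q   A^T ] [ x     ]   [-c ]
  [ A    0  ] [ lambda ] = [ b ]

Solving the linear system:
  x*      = (0.2618, 0.5172, 0.71)
  lambda* = (-2.1066)
  f(x*)   = 1.5525

x* = (0.2618, 0.5172, 0.71), lambda* = (-2.1066)


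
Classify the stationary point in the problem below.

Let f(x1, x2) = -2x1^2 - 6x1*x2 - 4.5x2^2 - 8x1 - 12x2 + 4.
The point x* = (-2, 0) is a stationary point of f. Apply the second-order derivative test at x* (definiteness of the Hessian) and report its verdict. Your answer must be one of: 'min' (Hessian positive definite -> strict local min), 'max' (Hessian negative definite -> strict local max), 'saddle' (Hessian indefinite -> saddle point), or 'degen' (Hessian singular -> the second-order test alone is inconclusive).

Compute the Hessian H = grad^2 f:
  H = [[-4, -6], [-6, -9]]
Verify stationarity: grad f(x*) = H x* + g = (0, 0).
Eigenvalues of H: -13, 0.
H has a zero eigenvalue (singular; negative semidefinite but not definite), so H is neither positive definite, negative definite, nor indefinite. The second-order test alone is inconclusive -> degen.
(Indeed, f is constant along the null direction of H through x*, so x* is not a strict local extremum.)

degen


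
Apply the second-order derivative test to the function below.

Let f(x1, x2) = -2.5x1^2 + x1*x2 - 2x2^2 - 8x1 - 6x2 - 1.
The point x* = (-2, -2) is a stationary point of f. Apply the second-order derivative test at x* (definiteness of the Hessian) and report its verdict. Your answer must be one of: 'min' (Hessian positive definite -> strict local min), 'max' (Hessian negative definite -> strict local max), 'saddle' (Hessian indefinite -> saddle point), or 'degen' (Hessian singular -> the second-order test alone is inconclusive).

Compute the Hessian H = grad^2 f:
  H = [[-5, 1], [1, -4]]
Verify stationarity: grad f(x*) = H x* + g = (0, 0).
Eigenvalues of H: -5.618, -3.382.
Both eigenvalues < 0, so H is negative definite -> x* is a strict local max.

max


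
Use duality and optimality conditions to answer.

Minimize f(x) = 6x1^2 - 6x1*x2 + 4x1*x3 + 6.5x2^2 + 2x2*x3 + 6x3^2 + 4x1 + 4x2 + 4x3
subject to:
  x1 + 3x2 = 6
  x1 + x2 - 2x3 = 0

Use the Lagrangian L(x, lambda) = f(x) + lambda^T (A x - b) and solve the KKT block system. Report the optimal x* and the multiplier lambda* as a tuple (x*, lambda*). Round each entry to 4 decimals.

Form the Lagrangian:
  L(x, lambda) = (1/2) x^T Q x + c^T x + lambda^T (A x - b)
Stationarity (grad_x L = 0): Q x + c + A^T lambda = 0.
Primal feasibility: A x = b.

This gives the KKT block system:
  [ Q   A^T ] [ x     ]   [-c ]
  [ A    0  ] [ lambda ] = [ b ]

Solving the linear system:
  x*      = (0.381, 1.873, 1.127)
  lambda* = (-13.2381, 11.3968)
  f(x*)   = 46.4762

x* = (0.381, 1.873, 1.127), lambda* = (-13.2381, 11.3968)


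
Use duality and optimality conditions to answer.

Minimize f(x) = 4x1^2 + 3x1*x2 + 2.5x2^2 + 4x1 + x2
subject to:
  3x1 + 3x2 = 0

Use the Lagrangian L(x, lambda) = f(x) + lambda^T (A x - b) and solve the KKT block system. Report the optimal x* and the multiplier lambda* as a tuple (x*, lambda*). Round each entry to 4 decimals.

Form the Lagrangian:
  L(x, lambda) = (1/2) x^T Q x + c^T x + lambda^T (A x - b)
Stationarity (grad_x L = 0): Q x + c + A^T lambda = 0.
Primal feasibility: A x = b.

This gives the KKT block system:
  [ Q   A^T ] [ x     ]   [-c ]
  [ A    0  ] [ lambda ] = [ b ]

Solving the linear system:
  x*      = (-0.4286, 0.4286)
  lambda* = (-0.619)
  f(x*)   = -0.6429

x* = (-0.4286, 0.4286), lambda* = (-0.619)


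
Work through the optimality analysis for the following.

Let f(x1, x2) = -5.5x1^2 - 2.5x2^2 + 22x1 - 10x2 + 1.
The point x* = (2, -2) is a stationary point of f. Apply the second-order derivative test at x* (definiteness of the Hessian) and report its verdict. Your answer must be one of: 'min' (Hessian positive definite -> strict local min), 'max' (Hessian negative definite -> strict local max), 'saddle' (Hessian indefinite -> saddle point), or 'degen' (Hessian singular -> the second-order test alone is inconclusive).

Compute the Hessian H = grad^2 f:
  H = [[-11, 0], [0, -5]]
Verify stationarity: grad f(x*) = H x* + g = (0, 0).
Eigenvalues of H: -11, -5.
Both eigenvalues < 0, so H is negative definite -> x* is a strict local max.

max


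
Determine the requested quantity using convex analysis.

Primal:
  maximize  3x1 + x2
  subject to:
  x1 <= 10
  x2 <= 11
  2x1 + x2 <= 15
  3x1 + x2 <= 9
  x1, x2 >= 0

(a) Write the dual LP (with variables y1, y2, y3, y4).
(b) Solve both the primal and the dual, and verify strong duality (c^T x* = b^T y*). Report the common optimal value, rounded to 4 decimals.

The standard primal-dual pair for 'max c^T x s.t. A x <= b, x >= 0' is:
  Dual:  min b^T y  s.t.  A^T y >= c,  y >= 0.

So the dual LP is:
  minimize  10y1 + 11y2 + 15y3 + 9y4
  subject to:
    y1 + 2y3 + 3y4 >= 3
    y2 + y3 + y4 >= 1
    y1, y2, y3, y4 >= 0

Solving the primal: x* = (3, 0).
  primal value c^T x* = 9.
Solving the dual: y* = (0, 0, 0, 1).
  dual value b^T y* = 9.
Strong duality: c^T x* = b^T y*. Confirmed.

9


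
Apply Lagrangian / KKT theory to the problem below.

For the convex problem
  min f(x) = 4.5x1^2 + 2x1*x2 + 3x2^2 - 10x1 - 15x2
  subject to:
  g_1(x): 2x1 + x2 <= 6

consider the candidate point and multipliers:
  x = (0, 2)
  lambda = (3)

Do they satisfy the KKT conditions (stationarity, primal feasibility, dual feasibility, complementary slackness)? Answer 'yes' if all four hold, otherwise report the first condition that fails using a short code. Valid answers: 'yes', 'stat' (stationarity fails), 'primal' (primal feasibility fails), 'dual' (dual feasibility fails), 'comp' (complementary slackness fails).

Gradient of f: grad f(x) = Q x + c = (-6, -3)
Constraint values g_i(x) = a_i^T x - b_i:
  g_1((0, 2)) = -4
Stationarity residual: grad f(x) + sum_i lambda_i a_i = (0, 0)
  -> stationarity OK
Primal feasibility (all g_i <= 0): OK
Dual feasibility (all lambda_i >= 0): OK
Complementary slackness (lambda_i * g_i(x) = 0 for all i): FAILS

Verdict: the first failing condition is complementary_slackness -> comp.

comp


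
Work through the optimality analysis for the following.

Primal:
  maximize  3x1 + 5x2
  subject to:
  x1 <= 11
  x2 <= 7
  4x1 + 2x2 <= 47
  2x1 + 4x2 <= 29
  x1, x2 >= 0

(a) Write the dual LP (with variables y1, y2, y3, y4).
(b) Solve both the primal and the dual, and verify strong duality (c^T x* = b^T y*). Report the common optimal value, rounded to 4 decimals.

The standard primal-dual pair for 'max c^T x s.t. A x <= b, x >= 0' is:
  Dual:  min b^T y  s.t.  A^T y >= c,  y >= 0.

So the dual LP is:
  minimize  11y1 + 7y2 + 47y3 + 29y4
  subject to:
    y1 + 4y3 + 2y4 >= 3
    y2 + 2y3 + 4y4 >= 5
    y1, y2, y3, y4 >= 0

Solving the primal: x* = (10.8333, 1.8333).
  primal value c^T x* = 41.6667.
Solving the dual: y* = (0, 0, 0.1667, 1.1667).
  dual value b^T y* = 41.6667.
Strong duality: c^T x* = b^T y*. Confirmed.

41.6667


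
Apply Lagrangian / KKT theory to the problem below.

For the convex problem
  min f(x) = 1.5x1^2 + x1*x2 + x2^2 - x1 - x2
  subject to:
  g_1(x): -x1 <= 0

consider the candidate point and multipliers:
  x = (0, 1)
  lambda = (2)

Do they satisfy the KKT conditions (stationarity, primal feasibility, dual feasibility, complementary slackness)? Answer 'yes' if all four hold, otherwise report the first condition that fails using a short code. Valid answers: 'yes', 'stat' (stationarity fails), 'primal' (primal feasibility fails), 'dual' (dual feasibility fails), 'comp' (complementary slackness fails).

Gradient of f: grad f(x) = Q x + c = (0, 1)
Constraint values g_i(x) = a_i^T x - b_i:
  g_1((0, 1)) = 0
Stationarity residual: grad f(x) + sum_i lambda_i a_i = (-2, 1)
  -> stationarity FAILS
Primal feasibility (all g_i <= 0): OK
Dual feasibility (all lambda_i >= 0): OK
Complementary slackness (lambda_i * g_i(x) = 0 for all i): OK

Verdict: the first failing condition is stationarity -> stat.

stat


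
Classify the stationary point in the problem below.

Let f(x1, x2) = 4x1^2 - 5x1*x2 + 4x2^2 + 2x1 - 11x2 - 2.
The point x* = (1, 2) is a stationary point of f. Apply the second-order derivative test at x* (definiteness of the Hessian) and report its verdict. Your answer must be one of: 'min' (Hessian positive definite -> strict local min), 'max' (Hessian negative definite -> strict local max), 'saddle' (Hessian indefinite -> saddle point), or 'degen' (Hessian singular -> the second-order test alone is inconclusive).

Compute the Hessian H = grad^2 f:
  H = [[8, -5], [-5, 8]]
Verify stationarity: grad f(x*) = H x* + g = (0, 0).
Eigenvalues of H: 3, 13.
Both eigenvalues > 0, so H is positive definite -> x* is a strict local min.

min


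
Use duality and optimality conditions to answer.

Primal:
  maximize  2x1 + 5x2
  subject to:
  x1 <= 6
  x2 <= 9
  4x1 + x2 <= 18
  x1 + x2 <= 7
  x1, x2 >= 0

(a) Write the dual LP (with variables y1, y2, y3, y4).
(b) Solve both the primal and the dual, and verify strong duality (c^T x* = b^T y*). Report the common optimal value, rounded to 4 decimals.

The standard primal-dual pair for 'max c^T x s.t. A x <= b, x >= 0' is:
  Dual:  min b^T y  s.t.  A^T y >= c,  y >= 0.

So the dual LP is:
  minimize  6y1 + 9y2 + 18y3 + 7y4
  subject to:
    y1 + 4y3 + y4 >= 2
    y2 + y3 + y4 >= 5
    y1, y2, y3, y4 >= 0

Solving the primal: x* = (0, 7).
  primal value c^T x* = 35.
Solving the dual: y* = (0, 0, 0, 5).
  dual value b^T y* = 35.
Strong duality: c^T x* = b^T y*. Confirmed.

35


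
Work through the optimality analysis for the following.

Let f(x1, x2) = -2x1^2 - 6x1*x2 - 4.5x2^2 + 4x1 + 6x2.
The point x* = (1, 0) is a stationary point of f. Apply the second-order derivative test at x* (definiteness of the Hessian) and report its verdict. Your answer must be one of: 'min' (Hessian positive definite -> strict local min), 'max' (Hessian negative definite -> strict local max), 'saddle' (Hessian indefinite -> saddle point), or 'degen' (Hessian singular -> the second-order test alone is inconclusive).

Compute the Hessian H = grad^2 f:
  H = [[-4, -6], [-6, -9]]
Verify stationarity: grad f(x*) = H x* + g = (0, 0).
Eigenvalues of H: -13, 0.
H has a zero eigenvalue (singular; negative semidefinite but not definite), so H is neither positive definite, negative definite, nor indefinite. The second-order test alone is inconclusive -> degen.
(Indeed, f is constant along the null direction of H through x*, so x* is not a strict local extremum.)

degen


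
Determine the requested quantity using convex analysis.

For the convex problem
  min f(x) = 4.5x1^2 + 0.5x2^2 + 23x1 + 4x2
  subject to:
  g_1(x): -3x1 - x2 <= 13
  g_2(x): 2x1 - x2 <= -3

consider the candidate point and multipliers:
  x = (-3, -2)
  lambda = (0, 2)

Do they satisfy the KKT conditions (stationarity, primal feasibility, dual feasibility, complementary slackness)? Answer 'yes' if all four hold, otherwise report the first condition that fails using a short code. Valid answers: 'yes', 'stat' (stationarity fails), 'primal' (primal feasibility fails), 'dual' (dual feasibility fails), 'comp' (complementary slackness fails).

Gradient of f: grad f(x) = Q x + c = (-4, 2)
Constraint values g_i(x) = a_i^T x - b_i:
  g_1((-3, -2)) = -2
  g_2((-3, -2)) = -1
Stationarity residual: grad f(x) + sum_i lambda_i a_i = (0, 0)
  -> stationarity OK
Primal feasibility (all g_i <= 0): OK
Dual feasibility (all lambda_i >= 0): OK
Complementary slackness (lambda_i * g_i(x) = 0 for all i): FAILS

Verdict: the first failing condition is complementary_slackness -> comp.

comp


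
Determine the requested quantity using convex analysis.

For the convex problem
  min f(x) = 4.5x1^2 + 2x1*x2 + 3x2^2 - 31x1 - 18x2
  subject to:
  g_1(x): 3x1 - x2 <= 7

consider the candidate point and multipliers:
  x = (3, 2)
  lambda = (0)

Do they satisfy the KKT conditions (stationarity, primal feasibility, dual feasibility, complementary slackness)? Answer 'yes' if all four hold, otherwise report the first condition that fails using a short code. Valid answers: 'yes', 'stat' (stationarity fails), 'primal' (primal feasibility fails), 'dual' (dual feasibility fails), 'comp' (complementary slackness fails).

Gradient of f: grad f(x) = Q x + c = (0, 0)
Constraint values g_i(x) = a_i^T x - b_i:
  g_1((3, 2)) = 0
Stationarity residual: grad f(x) + sum_i lambda_i a_i = (0, 0)
  -> stationarity OK
Primal feasibility (all g_i <= 0): OK
Dual feasibility (all lambda_i >= 0): OK
Complementary slackness (lambda_i * g_i(x) = 0 for all i): OK

Verdict: yes, KKT holds.

yes


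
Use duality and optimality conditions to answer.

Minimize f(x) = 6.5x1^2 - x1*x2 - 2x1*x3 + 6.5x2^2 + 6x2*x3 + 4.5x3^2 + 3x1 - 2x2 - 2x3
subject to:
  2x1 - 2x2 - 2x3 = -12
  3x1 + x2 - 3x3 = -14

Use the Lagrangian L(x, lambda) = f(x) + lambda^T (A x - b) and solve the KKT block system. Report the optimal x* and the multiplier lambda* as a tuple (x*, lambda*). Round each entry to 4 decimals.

Form the Lagrangian:
  L(x, lambda) = (1/2) x^T Q x + c^T x + lambda^T (A x - b)
Stationarity (grad_x L = 0): Q x + c + A^T lambda = 0.
Primal feasibility: A x = b.

This gives the KKT block system:
  [ Q   A^T ] [ x     ]   [-c ]
  [ A    0  ] [ lambda ] = [ b ]

Solving the linear system:
  x*      = (-2.2778, 1, 2.7222)
  lambda* = (15.2361, 0.8611)
  f(x*)   = 90.3056

x* = (-2.2778, 1, 2.7222), lambda* = (15.2361, 0.8611)


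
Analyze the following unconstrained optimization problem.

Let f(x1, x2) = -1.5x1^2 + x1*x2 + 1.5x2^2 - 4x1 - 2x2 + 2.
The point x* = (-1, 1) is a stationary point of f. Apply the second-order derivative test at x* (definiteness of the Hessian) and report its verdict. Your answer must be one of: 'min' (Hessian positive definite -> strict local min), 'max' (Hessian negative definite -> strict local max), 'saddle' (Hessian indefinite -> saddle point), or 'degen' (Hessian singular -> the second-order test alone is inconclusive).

Compute the Hessian H = grad^2 f:
  H = [[-3, 1], [1, 3]]
Verify stationarity: grad f(x*) = H x* + g = (0, 0).
Eigenvalues of H: -3.1623, 3.1623.
Eigenvalues have mixed signs, so H is indefinite -> x* is a saddle point.

saddle


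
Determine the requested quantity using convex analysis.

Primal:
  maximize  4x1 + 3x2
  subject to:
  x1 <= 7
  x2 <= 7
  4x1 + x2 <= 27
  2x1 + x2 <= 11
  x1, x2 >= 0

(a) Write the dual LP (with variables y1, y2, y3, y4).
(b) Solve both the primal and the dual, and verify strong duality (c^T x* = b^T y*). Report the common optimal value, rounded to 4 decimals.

The standard primal-dual pair for 'max c^T x s.t. A x <= b, x >= 0' is:
  Dual:  min b^T y  s.t.  A^T y >= c,  y >= 0.

So the dual LP is:
  minimize  7y1 + 7y2 + 27y3 + 11y4
  subject to:
    y1 + 4y3 + 2y4 >= 4
    y2 + y3 + y4 >= 3
    y1, y2, y3, y4 >= 0

Solving the primal: x* = (2, 7).
  primal value c^T x* = 29.
Solving the dual: y* = (0, 1, 0, 2).
  dual value b^T y* = 29.
Strong duality: c^T x* = b^T y*. Confirmed.

29


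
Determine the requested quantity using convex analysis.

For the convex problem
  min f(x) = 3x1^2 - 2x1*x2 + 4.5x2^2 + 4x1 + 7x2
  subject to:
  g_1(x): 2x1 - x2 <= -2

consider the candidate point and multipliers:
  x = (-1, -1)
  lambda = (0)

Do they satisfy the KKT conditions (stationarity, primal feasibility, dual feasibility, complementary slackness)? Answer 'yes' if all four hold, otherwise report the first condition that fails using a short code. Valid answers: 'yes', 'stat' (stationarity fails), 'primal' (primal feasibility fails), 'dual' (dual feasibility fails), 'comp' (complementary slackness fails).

Gradient of f: grad f(x) = Q x + c = (0, 0)
Constraint values g_i(x) = a_i^T x - b_i:
  g_1((-1, -1)) = 1
Stationarity residual: grad f(x) + sum_i lambda_i a_i = (0, 0)
  -> stationarity OK
Primal feasibility (all g_i <= 0): FAILS
Dual feasibility (all lambda_i >= 0): OK
Complementary slackness (lambda_i * g_i(x) = 0 for all i): OK

Verdict: the first failing condition is primal_feasibility -> primal.

primal


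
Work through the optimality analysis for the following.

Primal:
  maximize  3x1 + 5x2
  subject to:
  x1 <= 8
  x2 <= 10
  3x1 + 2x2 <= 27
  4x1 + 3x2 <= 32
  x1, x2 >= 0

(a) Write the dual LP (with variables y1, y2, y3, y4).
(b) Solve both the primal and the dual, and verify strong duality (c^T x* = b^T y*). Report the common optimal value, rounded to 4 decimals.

The standard primal-dual pair for 'max c^T x s.t. A x <= b, x >= 0' is:
  Dual:  min b^T y  s.t.  A^T y >= c,  y >= 0.

So the dual LP is:
  minimize  8y1 + 10y2 + 27y3 + 32y4
  subject to:
    y1 + 3y3 + 4y4 >= 3
    y2 + 2y3 + 3y4 >= 5
    y1, y2, y3, y4 >= 0

Solving the primal: x* = (0.5, 10).
  primal value c^T x* = 51.5.
Solving the dual: y* = (0, 2.75, 0, 0.75).
  dual value b^T y* = 51.5.
Strong duality: c^T x* = b^T y*. Confirmed.

51.5


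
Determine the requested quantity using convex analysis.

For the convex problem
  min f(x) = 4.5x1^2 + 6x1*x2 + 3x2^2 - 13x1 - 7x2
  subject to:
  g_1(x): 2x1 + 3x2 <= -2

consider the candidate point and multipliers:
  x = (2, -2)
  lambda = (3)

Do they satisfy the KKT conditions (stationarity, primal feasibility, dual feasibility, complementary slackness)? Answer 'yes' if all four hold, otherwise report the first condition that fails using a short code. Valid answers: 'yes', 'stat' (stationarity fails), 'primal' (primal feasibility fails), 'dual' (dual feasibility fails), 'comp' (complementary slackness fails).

Gradient of f: grad f(x) = Q x + c = (-7, -7)
Constraint values g_i(x) = a_i^T x - b_i:
  g_1((2, -2)) = 0
Stationarity residual: grad f(x) + sum_i lambda_i a_i = (-1, 2)
  -> stationarity FAILS
Primal feasibility (all g_i <= 0): OK
Dual feasibility (all lambda_i >= 0): OK
Complementary slackness (lambda_i * g_i(x) = 0 for all i): OK

Verdict: the first failing condition is stationarity -> stat.

stat


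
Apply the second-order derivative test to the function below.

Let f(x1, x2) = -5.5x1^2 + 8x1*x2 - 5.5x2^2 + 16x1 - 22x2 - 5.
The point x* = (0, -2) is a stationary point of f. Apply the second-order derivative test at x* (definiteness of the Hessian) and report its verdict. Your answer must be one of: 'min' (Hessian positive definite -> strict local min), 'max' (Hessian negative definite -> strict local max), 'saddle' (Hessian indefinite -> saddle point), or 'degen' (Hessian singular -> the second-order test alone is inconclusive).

Compute the Hessian H = grad^2 f:
  H = [[-11, 8], [8, -11]]
Verify stationarity: grad f(x*) = H x* + g = (0, 0).
Eigenvalues of H: -19, -3.
Both eigenvalues < 0, so H is negative definite -> x* is a strict local max.

max


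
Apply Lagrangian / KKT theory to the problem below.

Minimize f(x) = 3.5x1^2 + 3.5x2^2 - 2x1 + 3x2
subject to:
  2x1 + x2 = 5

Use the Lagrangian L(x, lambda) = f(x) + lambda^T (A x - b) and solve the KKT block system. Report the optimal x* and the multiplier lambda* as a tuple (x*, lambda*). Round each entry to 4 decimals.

Form the Lagrangian:
  L(x, lambda) = (1/2) x^T Q x + c^T x + lambda^T (A x - b)
Stationarity (grad_x L = 0): Q x + c + A^T lambda = 0.
Primal feasibility: A x = b.

This gives the KKT block system:
  [ Q   A^T ] [ x     ]   [-c ]
  [ A    0  ] [ lambda ] = [ b ]

Solving the linear system:
  x*      = (2.2286, 0.5429)
  lambda* = (-6.8)
  f(x*)   = 15.5857

x* = (2.2286, 0.5429), lambda* = (-6.8)


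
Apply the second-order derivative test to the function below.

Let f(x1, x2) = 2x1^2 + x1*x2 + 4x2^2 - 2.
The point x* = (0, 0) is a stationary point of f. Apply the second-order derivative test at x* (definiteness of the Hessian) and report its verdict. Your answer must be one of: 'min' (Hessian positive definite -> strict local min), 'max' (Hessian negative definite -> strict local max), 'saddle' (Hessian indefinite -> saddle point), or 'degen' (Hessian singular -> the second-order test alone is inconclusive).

Compute the Hessian H = grad^2 f:
  H = [[4, 1], [1, 8]]
Verify stationarity: grad f(x*) = H x* + g = (0, 0).
Eigenvalues of H: 3.7639, 8.2361.
Both eigenvalues > 0, so H is positive definite -> x* is a strict local min.

min


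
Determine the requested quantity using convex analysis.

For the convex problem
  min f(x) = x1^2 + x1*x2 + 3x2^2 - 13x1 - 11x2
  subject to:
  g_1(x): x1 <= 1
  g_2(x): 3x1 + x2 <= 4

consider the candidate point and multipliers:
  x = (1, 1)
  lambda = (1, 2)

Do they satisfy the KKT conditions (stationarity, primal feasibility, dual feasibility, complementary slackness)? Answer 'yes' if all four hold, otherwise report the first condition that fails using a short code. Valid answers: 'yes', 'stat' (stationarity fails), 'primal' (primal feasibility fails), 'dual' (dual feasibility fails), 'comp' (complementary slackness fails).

Gradient of f: grad f(x) = Q x + c = (-10, -4)
Constraint values g_i(x) = a_i^T x - b_i:
  g_1((1, 1)) = 0
  g_2((1, 1)) = 0
Stationarity residual: grad f(x) + sum_i lambda_i a_i = (-3, -2)
  -> stationarity FAILS
Primal feasibility (all g_i <= 0): OK
Dual feasibility (all lambda_i >= 0): OK
Complementary slackness (lambda_i * g_i(x) = 0 for all i): OK

Verdict: the first failing condition is stationarity -> stat.

stat


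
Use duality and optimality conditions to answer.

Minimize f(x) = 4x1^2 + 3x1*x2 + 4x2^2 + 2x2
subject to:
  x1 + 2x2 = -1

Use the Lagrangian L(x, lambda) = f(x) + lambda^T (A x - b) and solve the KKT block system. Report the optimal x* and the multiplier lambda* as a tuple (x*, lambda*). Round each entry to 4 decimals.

Form the Lagrangian:
  L(x, lambda) = (1/2) x^T Q x + c^T x + lambda^T (A x - b)
Stationarity (grad_x L = 0): Q x + c + A^T lambda = 0.
Primal feasibility: A x = b.

This gives the KKT block system:
  [ Q   A^T ] [ x     ]   [-c ]
  [ A    0  ] [ lambda ] = [ b ]

Solving the linear system:
  x*      = (0.0714, -0.5357)
  lambda* = (1.0357)
  f(x*)   = -0.0179

x* = (0.0714, -0.5357), lambda* = (1.0357)


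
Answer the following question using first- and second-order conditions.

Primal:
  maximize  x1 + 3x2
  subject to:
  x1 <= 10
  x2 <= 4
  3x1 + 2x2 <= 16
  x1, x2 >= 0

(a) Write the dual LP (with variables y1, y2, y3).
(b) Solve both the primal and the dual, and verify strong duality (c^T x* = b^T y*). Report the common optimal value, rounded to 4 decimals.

The standard primal-dual pair for 'max c^T x s.t. A x <= b, x >= 0' is:
  Dual:  min b^T y  s.t.  A^T y >= c,  y >= 0.

So the dual LP is:
  minimize  10y1 + 4y2 + 16y3
  subject to:
    y1 + 3y3 >= 1
    y2 + 2y3 >= 3
    y1, y2, y3 >= 0

Solving the primal: x* = (2.6667, 4).
  primal value c^T x* = 14.6667.
Solving the dual: y* = (0, 2.3333, 0.3333).
  dual value b^T y* = 14.6667.
Strong duality: c^T x* = b^T y*. Confirmed.

14.6667


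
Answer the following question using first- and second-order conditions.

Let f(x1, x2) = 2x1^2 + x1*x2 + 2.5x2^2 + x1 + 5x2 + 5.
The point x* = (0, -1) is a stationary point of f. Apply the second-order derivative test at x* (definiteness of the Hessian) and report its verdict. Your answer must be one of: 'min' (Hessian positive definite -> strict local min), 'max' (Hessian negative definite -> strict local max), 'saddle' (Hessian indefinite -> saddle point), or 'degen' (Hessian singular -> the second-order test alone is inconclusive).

Compute the Hessian H = grad^2 f:
  H = [[4, 1], [1, 5]]
Verify stationarity: grad f(x*) = H x* + g = (0, 0).
Eigenvalues of H: 3.382, 5.618.
Both eigenvalues > 0, so H is positive definite -> x* is a strict local min.

min


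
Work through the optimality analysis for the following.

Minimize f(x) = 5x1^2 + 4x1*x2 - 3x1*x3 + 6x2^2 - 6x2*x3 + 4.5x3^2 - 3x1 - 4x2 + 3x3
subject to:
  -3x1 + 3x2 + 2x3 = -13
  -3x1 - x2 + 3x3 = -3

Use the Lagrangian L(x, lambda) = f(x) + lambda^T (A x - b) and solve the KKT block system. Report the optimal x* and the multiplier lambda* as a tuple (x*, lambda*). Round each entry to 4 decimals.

Form the Lagrangian:
  L(x, lambda) = (1/2) x^T Q x + c^T x + lambda^T (A x - b)
Stationarity (grad_x L = 0): Q x + c + A^T lambda = 0.
Primal feasibility: A x = b.

This gives the KKT block system:
  [ Q   A^T ] [ x     ]   [-c ]
  [ A    0  ] [ lambda ] = [ b ]

Solving the linear system:
  x*      = (0.9776, -2.7334, -0.9335)
  lambda* = (6.7092, -7.1614)
  f(x*)   = 35.4677

x* = (0.9776, -2.7334, -0.9335), lambda* = (6.7092, -7.1614)


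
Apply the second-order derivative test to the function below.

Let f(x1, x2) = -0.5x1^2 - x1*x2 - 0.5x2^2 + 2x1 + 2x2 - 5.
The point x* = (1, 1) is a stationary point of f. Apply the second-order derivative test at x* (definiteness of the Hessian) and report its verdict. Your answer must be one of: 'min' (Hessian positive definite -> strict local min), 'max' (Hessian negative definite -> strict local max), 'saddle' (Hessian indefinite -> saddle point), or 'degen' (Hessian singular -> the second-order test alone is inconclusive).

Compute the Hessian H = grad^2 f:
  H = [[-1, -1], [-1, -1]]
Verify stationarity: grad f(x*) = H x* + g = (0, 0).
Eigenvalues of H: -2, 0.
H has a zero eigenvalue (singular; negative semidefinite but not definite), so H is neither positive definite, negative definite, nor indefinite. The second-order test alone is inconclusive -> degen.
(Indeed, f is constant along the null direction of H through x*, so x* is not a strict local extremum.)

degen


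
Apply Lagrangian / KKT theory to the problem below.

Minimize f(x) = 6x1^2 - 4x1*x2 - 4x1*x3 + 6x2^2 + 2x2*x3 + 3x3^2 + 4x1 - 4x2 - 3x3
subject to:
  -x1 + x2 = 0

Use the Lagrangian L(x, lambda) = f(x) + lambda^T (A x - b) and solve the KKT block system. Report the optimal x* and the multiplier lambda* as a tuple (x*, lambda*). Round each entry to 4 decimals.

Form the Lagrangian:
  L(x, lambda) = (1/2) x^T Q x + c^T x + lambda^T (A x - b)
Stationarity (grad_x L = 0): Q x + c + A^T lambda = 0.
Primal feasibility: A x = b.

This gives the KKT block system:
  [ Q   A^T ] [ x     ]   [-c ]
  [ A    0  ] [ lambda ] = [ b ]

Solving the linear system:
  x*      = (0.0652, 0.0652, 0.5217)
  lambda* = (2.4348)
  f(x*)   = -0.7826

x* = (0.0652, 0.0652, 0.5217), lambda* = (2.4348)


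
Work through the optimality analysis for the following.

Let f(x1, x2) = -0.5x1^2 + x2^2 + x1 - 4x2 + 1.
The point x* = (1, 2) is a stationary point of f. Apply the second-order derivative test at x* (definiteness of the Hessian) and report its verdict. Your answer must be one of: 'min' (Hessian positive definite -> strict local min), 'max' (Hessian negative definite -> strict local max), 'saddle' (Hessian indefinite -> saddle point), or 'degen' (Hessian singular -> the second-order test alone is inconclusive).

Compute the Hessian H = grad^2 f:
  H = [[-1, 0], [0, 2]]
Verify stationarity: grad f(x*) = H x* + g = (0, 0).
Eigenvalues of H: -1, 2.
Eigenvalues have mixed signs, so H is indefinite -> x* is a saddle point.

saddle


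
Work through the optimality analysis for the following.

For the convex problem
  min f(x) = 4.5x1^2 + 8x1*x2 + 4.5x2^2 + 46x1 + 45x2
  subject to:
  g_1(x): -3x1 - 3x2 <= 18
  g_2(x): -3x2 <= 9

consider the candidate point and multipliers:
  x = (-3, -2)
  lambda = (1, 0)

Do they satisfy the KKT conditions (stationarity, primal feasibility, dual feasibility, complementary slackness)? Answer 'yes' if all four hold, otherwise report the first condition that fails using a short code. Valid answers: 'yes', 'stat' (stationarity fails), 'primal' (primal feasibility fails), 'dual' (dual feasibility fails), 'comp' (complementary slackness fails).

Gradient of f: grad f(x) = Q x + c = (3, 3)
Constraint values g_i(x) = a_i^T x - b_i:
  g_1((-3, -2)) = -3
  g_2((-3, -2)) = -3
Stationarity residual: grad f(x) + sum_i lambda_i a_i = (0, 0)
  -> stationarity OK
Primal feasibility (all g_i <= 0): OK
Dual feasibility (all lambda_i >= 0): OK
Complementary slackness (lambda_i * g_i(x) = 0 for all i): FAILS

Verdict: the first failing condition is complementary_slackness -> comp.

comp


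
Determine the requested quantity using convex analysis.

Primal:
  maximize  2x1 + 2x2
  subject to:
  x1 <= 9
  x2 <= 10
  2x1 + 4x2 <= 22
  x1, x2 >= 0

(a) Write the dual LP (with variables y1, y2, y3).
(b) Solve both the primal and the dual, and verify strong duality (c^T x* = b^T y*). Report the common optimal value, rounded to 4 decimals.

The standard primal-dual pair for 'max c^T x s.t. A x <= b, x >= 0' is:
  Dual:  min b^T y  s.t.  A^T y >= c,  y >= 0.

So the dual LP is:
  minimize  9y1 + 10y2 + 22y3
  subject to:
    y1 + 2y3 >= 2
    y2 + 4y3 >= 2
    y1, y2, y3 >= 0

Solving the primal: x* = (9, 1).
  primal value c^T x* = 20.
Solving the dual: y* = (1, 0, 0.5).
  dual value b^T y* = 20.
Strong duality: c^T x* = b^T y*. Confirmed.

20


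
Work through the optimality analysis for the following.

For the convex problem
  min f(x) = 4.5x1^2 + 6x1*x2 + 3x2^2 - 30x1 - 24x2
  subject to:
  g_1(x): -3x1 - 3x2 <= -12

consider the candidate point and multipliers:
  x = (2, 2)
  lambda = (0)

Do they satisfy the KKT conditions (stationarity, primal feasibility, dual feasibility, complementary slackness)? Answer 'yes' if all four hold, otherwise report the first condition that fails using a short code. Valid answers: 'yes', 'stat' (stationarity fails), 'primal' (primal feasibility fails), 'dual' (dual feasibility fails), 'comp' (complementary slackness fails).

Gradient of f: grad f(x) = Q x + c = (0, 0)
Constraint values g_i(x) = a_i^T x - b_i:
  g_1((2, 2)) = 0
Stationarity residual: grad f(x) + sum_i lambda_i a_i = (0, 0)
  -> stationarity OK
Primal feasibility (all g_i <= 0): OK
Dual feasibility (all lambda_i >= 0): OK
Complementary slackness (lambda_i * g_i(x) = 0 for all i): OK

Verdict: yes, KKT holds.

yes


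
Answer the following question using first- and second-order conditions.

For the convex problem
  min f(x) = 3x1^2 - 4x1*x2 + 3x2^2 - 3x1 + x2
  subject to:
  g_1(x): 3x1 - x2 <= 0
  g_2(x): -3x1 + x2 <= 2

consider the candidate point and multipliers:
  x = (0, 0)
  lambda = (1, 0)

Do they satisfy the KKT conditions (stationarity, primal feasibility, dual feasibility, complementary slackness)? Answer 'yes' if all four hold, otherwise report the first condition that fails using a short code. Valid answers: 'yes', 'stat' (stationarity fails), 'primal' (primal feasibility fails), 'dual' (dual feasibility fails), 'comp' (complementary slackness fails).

Gradient of f: grad f(x) = Q x + c = (-3, 1)
Constraint values g_i(x) = a_i^T x - b_i:
  g_1((0, 0)) = 0
  g_2((0, 0)) = -2
Stationarity residual: grad f(x) + sum_i lambda_i a_i = (0, 0)
  -> stationarity OK
Primal feasibility (all g_i <= 0): OK
Dual feasibility (all lambda_i >= 0): OK
Complementary slackness (lambda_i * g_i(x) = 0 for all i): OK

Verdict: yes, KKT holds.

yes


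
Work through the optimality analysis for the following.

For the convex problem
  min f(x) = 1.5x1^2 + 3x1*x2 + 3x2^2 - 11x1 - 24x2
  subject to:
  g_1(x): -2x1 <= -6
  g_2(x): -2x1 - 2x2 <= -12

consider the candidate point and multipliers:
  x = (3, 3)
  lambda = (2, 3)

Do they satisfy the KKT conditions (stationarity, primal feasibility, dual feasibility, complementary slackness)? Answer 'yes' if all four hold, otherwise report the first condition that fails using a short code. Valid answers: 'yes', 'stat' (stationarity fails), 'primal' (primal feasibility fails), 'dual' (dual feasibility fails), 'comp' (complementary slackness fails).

Gradient of f: grad f(x) = Q x + c = (7, 3)
Constraint values g_i(x) = a_i^T x - b_i:
  g_1((3, 3)) = 0
  g_2((3, 3)) = 0
Stationarity residual: grad f(x) + sum_i lambda_i a_i = (-3, -3)
  -> stationarity FAILS
Primal feasibility (all g_i <= 0): OK
Dual feasibility (all lambda_i >= 0): OK
Complementary slackness (lambda_i * g_i(x) = 0 for all i): OK

Verdict: the first failing condition is stationarity -> stat.

stat


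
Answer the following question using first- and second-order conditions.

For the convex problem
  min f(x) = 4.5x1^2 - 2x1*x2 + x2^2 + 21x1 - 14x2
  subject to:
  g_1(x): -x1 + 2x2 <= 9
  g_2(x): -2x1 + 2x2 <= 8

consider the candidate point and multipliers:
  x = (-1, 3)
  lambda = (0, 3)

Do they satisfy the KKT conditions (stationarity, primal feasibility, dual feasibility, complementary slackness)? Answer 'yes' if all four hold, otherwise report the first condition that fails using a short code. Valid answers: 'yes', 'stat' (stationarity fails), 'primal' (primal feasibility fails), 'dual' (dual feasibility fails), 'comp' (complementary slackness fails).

Gradient of f: grad f(x) = Q x + c = (6, -6)
Constraint values g_i(x) = a_i^T x - b_i:
  g_1((-1, 3)) = -2
  g_2((-1, 3)) = 0
Stationarity residual: grad f(x) + sum_i lambda_i a_i = (0, 0)
  -> stationarity OK
Primal feasibility (all g_i <= 0): OK
Dual feasibility (all lambda_i >= 0): OK
Complementary slackness (lambda_i * g_i(x) = 0 for all i): OK

Verdict: yes, KKT holds.

yes


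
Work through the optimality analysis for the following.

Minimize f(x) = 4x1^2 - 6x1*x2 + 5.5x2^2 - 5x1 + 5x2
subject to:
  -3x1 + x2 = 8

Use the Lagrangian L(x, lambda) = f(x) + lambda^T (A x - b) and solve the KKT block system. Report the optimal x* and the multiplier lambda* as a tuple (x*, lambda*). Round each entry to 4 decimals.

Form the Lagrangian:
  L(x, lambda) = (1/2) x^T Q x + c^T x + lambda^T (A x - b)
Stationarity (grad_x L = 0): Q x + c + A^T lambda = 0.
Primal feasibility: A x = b.

This gives the KKT block system:
  [ Q   A^T ] [ x     ]   [-c ]
  [ A    0  ] [ lambda ] = [ b ]

Solving the linear system:
  x*      = (-3.1831, -1.5493)
  lambda* = (-7.0563)
  f(x*)   = 32.3099

x* = (-3.1831, -1.5493), lambda* = (-7.0563)


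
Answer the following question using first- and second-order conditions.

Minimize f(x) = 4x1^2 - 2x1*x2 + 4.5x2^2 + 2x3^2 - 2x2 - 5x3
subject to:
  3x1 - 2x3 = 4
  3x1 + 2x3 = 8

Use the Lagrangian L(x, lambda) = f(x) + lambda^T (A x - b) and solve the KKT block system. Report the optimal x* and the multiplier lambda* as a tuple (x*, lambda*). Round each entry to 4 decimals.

Form the Lagrangian:
  L(x, lambda) = (1/2) x^T Q x + c^T x + lambda^T (A x - b)
Stationarity (grad_x L = 0): Q x + c + A^T lambda = 0.
Primal feasibility: A x = b.

This gives the KKT block system:
  [ Q   A^T ] [ x     ]   [-c ]
  [ A    0  ] [ lambda ] = [ b ]

Solving the linear system:
  x*      = (2, 0.6667, 1)
  lambda* = (-2.6944, -2.1944)
  f(x*)   = 11

x* = (2, 0.6667, 1), lambda* = (-2.6944, -2.1944)
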